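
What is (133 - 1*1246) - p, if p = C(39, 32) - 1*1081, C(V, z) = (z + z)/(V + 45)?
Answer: -688/21 ≈ -32.762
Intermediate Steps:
C(V, z) = 2*z/(45 + V) (C(V, z) = (2*z)/(45 + V) = 2*z/(45 + V))
p = -22685/21 (p = 2*32/(45 + 39) - 1*1081 = 2*32/84 - 1081 = 2*32*(1/84) - 1081 = 16/21 - 1081 = -22685/21 ≈ -1080.2)
(133 - 1*1246) - p = (133 - 1*1246) - 1*(-22685/21) = (133 - 1246) + 22685/21 = -1113 + 22685/21 = -688/21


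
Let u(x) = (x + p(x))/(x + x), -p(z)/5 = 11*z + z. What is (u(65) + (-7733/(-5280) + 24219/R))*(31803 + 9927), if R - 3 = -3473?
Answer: -8112438581/5552 ≈ -1.4612e+6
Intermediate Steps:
R = -3470 (R = 3 - 3473 = -3470)
p(z) = -60*z (p(z) = -5*(11*z + z) = -60*z)
u(x) = -59/2 (u(x) = (x - 60*x)/(x + x) = (-59*x)/((2*x)) = (-59*x)*(1/(2*x)) = -59/2)
(u(65) + (-7733/(-5280) + 24219/R))*(31803 + 9927) = (-59/2 + (-7733/(-5280) + 24219/(-3470)))*(31803 + 9927) = (-59/2 + (-7733*(-1/5280) + 24219*(-1/3470)))*41730 = (-59/2 + (703/480 - 24219/3470))*41730 = (-59/2 - 918571/166560)*41730 = -5832091/166560*41730 = -8112438581/5552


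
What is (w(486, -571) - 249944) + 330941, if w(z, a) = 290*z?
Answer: 221937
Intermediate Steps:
(w(486, -571) - 249944) + 330941 = (290*486 - 249944) + 330941 = (140940 - 249944) + 330941 = -109004 + 330941 = 221937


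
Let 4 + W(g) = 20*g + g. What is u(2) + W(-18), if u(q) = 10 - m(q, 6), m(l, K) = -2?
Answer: -370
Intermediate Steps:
W(g) = -4 + 21*g (W(g) = -4 + (20*g + g) = -4 + 21*g)
u(q) = 12 (u(q) = 10 - 1*(-2) = 10 + 2 = 12)
u(2) + W(-18) = 12 + (-4 + 21*(-18)) = 12 + (-4 - 378) = 12 - 382 = -370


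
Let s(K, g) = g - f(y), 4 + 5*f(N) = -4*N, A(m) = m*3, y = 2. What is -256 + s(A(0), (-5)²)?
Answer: -1143/5 ≈ -228.60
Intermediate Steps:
A(m) = 3*m
f(N) = -⅘ - 4*N/5 (f(N) = -⅘ + (-4*N)/5 = -⅘ - 4*N/5)
s(K, g) = 12/5 + g (s(K, g) = g - (-⅘ - ⅘*2) = g - (-⅘ - 8/5) = g - 1*(-12/5) = g + 12/5 = 12/5 + g)
-256 + s(A(0), (-5)²) = -256 + (12/5 + (-5)²) = -256 + (12/5 + 25) = -256 + 137/5 = -1143/5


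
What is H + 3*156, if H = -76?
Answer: 392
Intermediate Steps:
H + 3*156 = -76 + 3*156 = -76 + 468 = 392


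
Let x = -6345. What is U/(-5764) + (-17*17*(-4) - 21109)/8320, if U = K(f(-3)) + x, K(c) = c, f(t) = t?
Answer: -15548433/11989120 ≈ -1.2969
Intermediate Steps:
U = -6348 (U = -3 - 6345 = -6348)
U/(-5764) + (-17*17*(-4) - 21109)/8320 = -6348/(-5764) + (-17*17*(-4) - 21109)/8320 = -6348*(-1/5764) + (-289*(-4) - 21109)*(1/8320) = 1587/1441 + (1156 - 21109)*(1/8320) = 1587/1441 - 19953*1/8320 = 1587/1441 - 19953/8320 = -15548433/11989120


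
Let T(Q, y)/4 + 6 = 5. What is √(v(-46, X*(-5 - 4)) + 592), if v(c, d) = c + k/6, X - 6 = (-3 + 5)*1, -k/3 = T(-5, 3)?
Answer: 2*√137 ≈ 23.409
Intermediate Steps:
T(Q, y) = -4 (T(Q, y) = -24 + 4*5 = -24 + 20 = -4)
k = 12 (k = -3*(-4) = 12)
X = 8 (X = 6 + (-3 + 5)*1 = 6 + 2*1 = 6 + 2 = 8)
v(c, d) = 2 + c (v(c, d) = c + 12/6 = c + 12*(⅙) = c + 2 = 2 + c)
√(v(-46, X*(-5 - 4)) + 592) = √((2 - 46) + 592) = √(-44 + 592) = √548 = 2*√137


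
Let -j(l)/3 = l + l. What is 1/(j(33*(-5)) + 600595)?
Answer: 1/601585 ≈ 1.6623e-6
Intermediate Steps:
j(l) = -6*l (j(l) = -3*(l + l) = -6*l)
1/(j(33*(-5)) + 600595) = 1/(-198*(-5) + 600595) = 1/(-6*(-165) + 600595) = 1/(990 + 600595) = 1/601585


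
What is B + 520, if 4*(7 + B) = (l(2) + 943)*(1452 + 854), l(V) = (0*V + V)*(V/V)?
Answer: 1090611/2 ≈ 5.4531e+5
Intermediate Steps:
l(V) = V (l(V) = (0 + V)*1 = V*1 = V)
B = 1089571/2 (B = -7 + ((2 + 943)*(1452 + 854))/4 = -7 + (945*2306)/4 = -7 + (1/4)*2179170 = -7 + 1089585/2 = 1089571/2 ≈ 5.4479e+5)
B + 520 = 1089571/2 + 520 = 1090611/2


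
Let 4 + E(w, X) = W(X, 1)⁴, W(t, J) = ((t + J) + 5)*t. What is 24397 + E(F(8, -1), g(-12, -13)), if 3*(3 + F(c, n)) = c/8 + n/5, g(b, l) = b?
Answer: 26898249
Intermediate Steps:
W(t, J) = t*(5 + J + t) (W(t, J) = ((J + t) + 5)*t = (5 + J + t)*t = t*(5 + J + t))
F(c, n) = -3 + n/15 + c/24 (F(c, n) = -3 + (c/8 + n/5)/3 = -3 + (n/5 + c/8)/3 = -3 + (n/15 + c/24) = -3 + n/15 + c/24)
E(w, X) = -4 + X⁴*(6 + X)⁴ (E(w, X) = -4 + (X*(5 + 1 + X))⁴ = -4 + (X*(6 + X))⁴ = -4 + X⁴*(6 + X)⁴)
24397 + E(F(8, -1), g(-12, -13)) = 24397 + (-4 + (-12)⁴*(6 - 12)⁴) = 24397 + (-4 + 20736*(-6)⁴) = 24397 + (-4 + 20736*1296) = 24397 + (-4 + 26873856) = 24397 + 26873852 = 26898249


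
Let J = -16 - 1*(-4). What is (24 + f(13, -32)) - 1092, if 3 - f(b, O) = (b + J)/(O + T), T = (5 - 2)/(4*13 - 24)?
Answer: -951017/893 ≈ -1065.0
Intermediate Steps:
J = -12 (J = -16 + 4 = -12)
T = 3/28 (T = 3/(52 - 24) = 3/28 ≈ 0.10714)
f(b, O) = 3 - (-12 + b)/(3/28 + O) (f(b, O) = 3 - (b - 12)/(O + 3/28) = 3 - (-12 + b)/(3/28 + O))
(24 + f(13, -32)) - 1092 = (24 + (345 - 28*13 + 84*(-32))/(3 + 28*(-32))) - 1092 = (24 + (345 - 364 - 2688)/(3 - 896)) - 1092 = (24 - 2707/(-893)) - 1092 = (24 - 1/893*(-2707)) - 1092 = (24 + 2707/893) - 1092 = 24139/893 - 1092 = -951017/893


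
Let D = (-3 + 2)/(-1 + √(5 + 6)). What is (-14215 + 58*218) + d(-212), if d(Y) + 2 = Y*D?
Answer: -7759/5 + 106*√11/5 ≈ -1481.5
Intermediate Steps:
D = -1/(-1 + √11) ≈ -0.43166
d(Y) = -2 + Y*(-⅒ - √11/10)
(-14215 + 58*218) + d(-212) = (-14215 + 58*218) + (-2 - ⅒*(-212)*(1 + √11)) = (-14215 + 12644) + (-2 + (106/5 + 106*√11/5)) = -1571 + (96/5 + 106*√11/5) = -7759/5 + 106*√11/5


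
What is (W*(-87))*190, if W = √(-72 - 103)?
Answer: -82650*I*√7 ≈ -2.1867e+5*I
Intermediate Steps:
W = 5*I*√7 (W = √(-175) = 5*I*√7 ≈ 13.229*I)
(W*(-87))*190 = ((5*I*√7)*(-87))*190 = -435*I*√7*190 = -82650*I*√7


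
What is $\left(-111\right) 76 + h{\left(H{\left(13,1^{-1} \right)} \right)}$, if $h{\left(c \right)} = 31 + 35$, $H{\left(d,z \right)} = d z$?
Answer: $-8370$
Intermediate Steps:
$h{\left(c \right)} = 66$
$\left(-111\right) 76 + h{\left(H{\left(13,1^{-1} \right)} \right)} = \left(-111\right) 76 + 66 = -8436 + 66 = -8370$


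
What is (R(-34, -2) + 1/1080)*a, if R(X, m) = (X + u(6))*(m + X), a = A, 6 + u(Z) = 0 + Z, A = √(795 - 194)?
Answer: 1321921*√601/1080 ≈ 30007.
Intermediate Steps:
A = √601 ≈ 24.515
u(Z) = -6 + Z (u(Z) = -6 + (0 + Z) = -6 + Z)
a = √601 ≈ 24.515
R(X, m) = X*(X + m) (R(X, m) = (X + (-6 + 6))*(m + X) = (X + 0)*(X + m) = X*(X + m))
(R(-34, -2) + 1/1080)*a = (-34*(-34 - 2) + 1/1080)*√601 = (-34*(-36) + 1/1080)*√601 = (1224 + 1/1080)*√601 = 1321921*√601/1080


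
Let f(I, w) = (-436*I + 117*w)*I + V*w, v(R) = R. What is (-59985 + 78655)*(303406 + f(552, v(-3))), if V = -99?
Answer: -2478274339310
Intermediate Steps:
f(I, w) = -99*w + I*(-436*I + 117*w) (f(I, w) = (-436*I + 117*w)*I - 99*w = I*(-436*I + 117*w) - 99*w = -99*w + I*(-436*I + 117*w))
(-59985 + 78655)*(303406 + f(552, v(-3))) = (-59985 + 78655)*(303406 + (-436*552**2 - 99*(-3) + 117*552*(-3))) = 18670*(303406 + (-436*304704 + 297 - 193752)) = 18670*(303406 + (-132850944 + 297 - 193752)) = 18670*(303406 - 133044399) = 18670*(-132740993) = -2478274339310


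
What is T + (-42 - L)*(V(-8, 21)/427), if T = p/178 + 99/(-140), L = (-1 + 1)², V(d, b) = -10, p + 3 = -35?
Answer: 47869/760060 ≈ 0.062981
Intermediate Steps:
p = -38 (p = -3 - 35 = -38)
L = 0 (L = 0² = 0)
T = -11471/12460 (T = -38/178 + 99/(-140) = -38*1/178 + 99*(-1/140) = -19/89 - 99/140 = -11471/12460 ≈ -0.92063)
T + (-42 - L)*(V(-8, 21)/427) = -11471/12460 + (-42 - 1*0)*(-10/427) = -11471/12460 + (-42 + 0)*(-10*1/427) = -11471/12460 - 42*(-10/427) = -11471/12460 + 60/61 = 47869/760060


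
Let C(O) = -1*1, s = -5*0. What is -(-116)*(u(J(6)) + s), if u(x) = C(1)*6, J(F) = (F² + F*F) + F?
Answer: -696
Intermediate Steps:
s = 0
J(F) = F + 2*F² (J(F) = (F² + F²) + F = 2*F² + F = F + 2*F²)
C(O) = -1
u(x) = -6 (u(x) = -1*6 = -6)
-(-116)*(u(J(6)) + s) = -(-116)*(-6 + 0) = -(-116)*(-6) = -1*696 = -696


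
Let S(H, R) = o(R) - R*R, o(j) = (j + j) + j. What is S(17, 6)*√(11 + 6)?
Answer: -18*√17 ≈ -74.216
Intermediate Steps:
o(j) = 3*j (o(j) = 2*j + j = 3*j)
S(H, R) = -R² + 3*R (S(H, R) = 3*R - R*R = 3*R - R² = -R² + 3*R)
S(17, 6)*√(11 + 6) = (6*(3 - 1*6))*√(11 + 6) = (6*(3 - 6))*√17 = (6*(-3))*√17 = -18*√17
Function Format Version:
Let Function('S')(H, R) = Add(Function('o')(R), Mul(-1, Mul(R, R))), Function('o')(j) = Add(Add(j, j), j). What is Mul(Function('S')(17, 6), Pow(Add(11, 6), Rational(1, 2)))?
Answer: Mul(-18, Pow(17, Rational(1, 2))) ≈ -74.216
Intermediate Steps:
Function('o')(j) = Mul(3, j) (Function('o')(j) = Add(Mul(2, j), j) = Mul(3, j))
Function('S')(H, R) = Add(Mul(-1, Pow(R, 2)), Mul(3, R)) (Function('S')(H, R) = Add(Mul(3, R), Mul(-1, Mul(R, R))) = Add(Mul(3, R), Mul(-1, Pow(R, 2))) = Add(Mul(-1, Pow(R, 2)), Mul(3, R)))
Mul(Function('S')(17, 6), Pow(Add(11, 6), Rational(1, 2))) = Mul(Mul(6, Add(3, Mul(-1, 6))), Pow(Add(11, 6), Rational(1, 2))) = Mul(Mul(6, Add(3, -6)), Pow(17, Rational(1, 2))) = Mul(Mul(6, -3), Pow(17, Rational(1, 2))) = Mul(-18, Pow(17, Rational(1, 2)))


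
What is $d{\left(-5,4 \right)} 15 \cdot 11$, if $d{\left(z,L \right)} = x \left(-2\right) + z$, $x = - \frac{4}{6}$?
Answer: $-605$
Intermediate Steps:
$x = - \frac{2}{3}$ ($x = \left(-4\right) \frac{1}{6} = - \frac{2}{3} \approx -0.66667$)
$d{\left(z,L \right)} = \frac{4}{3} + z$ ($d{\left(z,L \right)} = \left(- \frac{2}{3}\right) \left(-2\right) + z = \frac{4}{3} + z$)
$d{\left(-5,4 \right)} 15 \cdot 11 = \left(\frac{4}{3} - 5\right) 15 \cdot 11 = \left(- \frac{11}{3}\right) 15 \cdot 11 = \left(-55\right) 11 = -605$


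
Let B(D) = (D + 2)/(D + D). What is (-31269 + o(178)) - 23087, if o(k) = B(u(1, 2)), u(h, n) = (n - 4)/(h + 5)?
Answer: -108717/2 ≈ -54359.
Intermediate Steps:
u(h, n) = (-4 + n)/(5 + h)
B(D) = (2 + D)/(2*D) (B(D) = (2 + D)/((2*D)) = (2 + D)*(1/(2*D)) = (2 + D)/(2*D))
o(k) = -5/2 (o(k) = (2 + (-4 + 2)/(5 + 1))/(2*(((-4 + 2)/(5 + 1)))) = (2 - 2/6)/(2*((-2/6))) = (2 + (⅙)*(-2))/(2*(((⅙)*(-2)))) = (2 - ⅓)/(2*(-⅓)) = (½)*(-3)*(5/3) = -5/2)
(-31269 + o(178)) - 23087 = (-31269 - 5/2) - 23087 = -62543/2 - 23087 = -108717/2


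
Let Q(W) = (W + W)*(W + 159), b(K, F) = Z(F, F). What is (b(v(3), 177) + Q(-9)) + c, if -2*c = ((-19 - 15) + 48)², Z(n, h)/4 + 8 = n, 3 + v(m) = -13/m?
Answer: -2122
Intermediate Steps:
v(m) = -3 - 13/m
Z(n, h) = -32 + 4*n
b(K, F) = -32 + 4*F
Q(W) = 2*W*(159 + W) (Q(W) = (2*W)*(159 + W) = 2*W*(159 + W))
c = -98 (c = -((-19 - 15) + 48)²/2 = -(-34 + 48)²/2 = -½*14² = -½*196 = -98)
(b(v(3), 177) + Q(-9)) + c = ((-32 + 4*177) + 2*(-9)*(159 - 9)) - 98 = ((-32 + 708) + 2*(-9)*150) - 98 = (676 - 2700) - 98 = -2024 - 98 = -2122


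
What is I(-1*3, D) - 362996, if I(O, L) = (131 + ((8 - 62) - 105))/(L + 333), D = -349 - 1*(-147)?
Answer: -47552504/131 ≈ -3.6300e+5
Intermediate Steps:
D = -202 (D = -349 + 147 = -202)
I(O, L) = -28/(333 + L) (I(O, L) = (131 + (-54 - 105))/(333 + L) = (131 - 159)/(333 + L) = -28/(333 + L))
I(-1*3, D) - 362996 = -28/(333 - 202) - 362996 = -28/131 - 362996 = -47552504/131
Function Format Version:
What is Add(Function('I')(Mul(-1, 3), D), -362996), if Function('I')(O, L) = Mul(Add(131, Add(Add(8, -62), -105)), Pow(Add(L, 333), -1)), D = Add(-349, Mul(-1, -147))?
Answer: Rational(-47552504, 131) ≈ -3.6300e+5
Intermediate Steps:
D = -202 (D = Add(-349, 147) = -202)
Function('I')(O, L) = Mul(-28, Pow(Add(333, L), -1)) (Function('I')(O, L) = Mul(Add(131, Add(-54, -105)), Pow(Add(333, L), -1)) = Mul(Add(131, -159), Pow(Add(333, L), -1)) = Mul(-28, Pow(Add(333, L), -1)))
Add(Function('I')(Mul(-1, 3), D), -362996) = Add(Mul(-28, Pow(Add(333, -202), -1)), -362996) = Add(Mul(-28, Pow(131, -1)), -362996) = Add(Mul(-28, Rational(1, 131)), -362996) = Add(Rational(-28, 131), -362996) = Rational(-47552504, 131)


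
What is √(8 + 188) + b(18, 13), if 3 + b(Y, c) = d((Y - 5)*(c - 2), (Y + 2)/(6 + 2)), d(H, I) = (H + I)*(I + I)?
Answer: 1477/2 ≈ 738.50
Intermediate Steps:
d(H, I) = 2*I*(H + I) (d(H, I) = (H + I)*(2*I) = 2*I*(H + I))
b(Y, c) = -3 + 2*(¼ + Y/8)*(¼ + Y/8 + (-5 + Y)*(-2 + c)) (b(Y, c) = -3 + 2*((Y + 2)/(6 + 2))*((Y - 5)*(c - 2) + (Y + 2)/(6 + 2)) = -3 + 2*((2 + Y)/8)*((-5 + Y)*(-2 + c) + (2 + Y)/8) = -3 + 2*((2 + Y)*(⅛))*((-5 + Y)*(-2 + c) + (2 + Y)*(⅛)) = -3 + 2*(¼ + Y/8)*((-5 + Y)*(-2 + c) + (¼ + Y/8)) = -3 + 2*(¼ + Y/8)*(¼ + Y/8 + (-5 + Y)*(-2 + c)))
√(8 + 188) + b(18, 13) = √(8 + 188) + (-3 + (2 + 18)*(82 - 40*13 - 15*18 + 8*18*13)/32) = √196 + (-3 + (1/32)*20*(82 - 520 - 270 + 1872)) = 14 + (-3 + (1/32)*20*1164) = 14 + (-3 + 1455/2) = 14 + 1449/2 = 1477/2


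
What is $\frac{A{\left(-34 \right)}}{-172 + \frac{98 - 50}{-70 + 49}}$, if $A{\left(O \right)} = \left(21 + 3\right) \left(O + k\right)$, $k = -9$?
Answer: $\frac{1806}{305} \approx 5.9213$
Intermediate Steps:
$A{\left(O \right)} = -216 + 24 O$ ($A{\left(O \right)} = \left(21 + 3\right) \left(O - 9\right) = 24 \left(-9 + O\right) = -216 + 24 O$)
$\frac{A{\left(-34 \right)}}{-172 + \frac{98 - 50}{-70 + 49}} = \frac{-216 + 24 \left(-34\right)}{-172 + \frac{98 - 50}{-70 + 49}} = \frac{-216 - 816}{-172 + \frac{48}{-21}} = - \frac{1032}{-172 + 48 \left(- \frac{1}{21}\right)} = - \frac{1032}{-172 - \frac{16}{7}} = - \frac{1032}{- \frac{1220}{7}} = \left(-1032\right) \left(- \frac{7}{1220}\right) = \frac{1806}{305}$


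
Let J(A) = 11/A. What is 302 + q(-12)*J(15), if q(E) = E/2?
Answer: 1488/5 ≈ 297.60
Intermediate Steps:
q(E) = E/2 (q(E) = E*(1/2) = E/2)
302 + q(-12)*J(15) = 302 + ((1/2)*(-12))*(11/15) = 302 - 66/15 = 302 - 6*11/15 = 302 - 22/5 = 1488/5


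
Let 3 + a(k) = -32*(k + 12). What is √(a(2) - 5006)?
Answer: I*√5457 ≈ 73.871*I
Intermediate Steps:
a(k) = -387 - 32*k (a(k) = -3 - 32*(k + 12) = -3 - 32*(12 + k) = -3 + (-384 - 32*k) = -387 - 32*k)
√(a(2) - 5006) = √((-387 - 32*2) - 5006) = √((-387 - 64) - 5006) = √(-451 - 5006) = √(-5457) = I*√5457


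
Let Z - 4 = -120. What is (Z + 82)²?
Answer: 1156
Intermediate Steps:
Z = -116 (Z = 4 - 120 = -116)
(Z + 82)² = (-116 + 82)² = (-34)² = 1156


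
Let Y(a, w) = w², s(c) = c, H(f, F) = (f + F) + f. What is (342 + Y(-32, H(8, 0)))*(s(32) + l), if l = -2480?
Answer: -1463904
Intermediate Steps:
H(f, F) = F + 2*f (H(f, F) = (F + f) + f = F + 2*f)
(342 + Y(-32, H(8, 0)))*(s(32) + l) = (342 + (0 + 2*8)²)*(32 - 2480) = (342 + (0 + 16)²)*(-2448) = (342 + 16²)*(-2448) = (342 + 256)*(-2448) = 598*(-2448) = -1463904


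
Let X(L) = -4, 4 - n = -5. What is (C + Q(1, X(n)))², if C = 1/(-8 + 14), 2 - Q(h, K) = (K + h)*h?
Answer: 961/36 ≈ 26.694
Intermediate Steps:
n = 9 (n = 4 - 1*(-5) = 4 + 5 = 9)
Q(h, K) = 2 - h*(K + h) (Q(h, K) = 2 - (K + h)*h = 2 - h*(K + h))
C = ⅙ (C = 1/6 = ⅙ ≈ 0.16667)
(C + Q(1, X(n)))² = (⅙ + (2 - 1*1² - 1*(-4)*1))² = (⅙ + (2 - 1*1 + 4))² = (⅙ + (2 - 1 + 4))² = (⅙ + 5)² = (31/6)² = 961/36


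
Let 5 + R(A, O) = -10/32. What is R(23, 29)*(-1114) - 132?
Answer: 46289/8 ≈ 5786.1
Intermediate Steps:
R(A, O) = -85/16 (R(A, O) = -5 - 10/32 = -5 - 10*1/32 = -5 - 5/16 = -85/16)
R(23, 29)*(-1114) - 132 = -85/16*(-1114) - 132 = 47345/8 - 132 = 46289/8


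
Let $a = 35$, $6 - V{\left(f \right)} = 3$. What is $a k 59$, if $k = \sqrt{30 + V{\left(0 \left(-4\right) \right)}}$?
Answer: $2065 \sqrt{33} \approx 11863.0$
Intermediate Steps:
$V{\left(f \right)} = 3$ ($V{\left(f \right)} = 6 - 3 = 3$)
$k = \sqrt{33}$ ($k = \sqrt{30 + 3} = \sqrt{33} \approx 5.7446$)
$a k 59 = 35 \sqrt{33} \cdot 59 = 2065 \sqrt{33}$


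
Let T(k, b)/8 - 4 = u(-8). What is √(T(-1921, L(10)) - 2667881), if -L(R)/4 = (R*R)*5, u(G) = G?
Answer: I*√2667913 ≈ 1633.4*I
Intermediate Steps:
L(R) = -20*R² (L(R) = -4*R*R*5 = -4*R²*5 = -20*R²)
T(k, b) = -32 (T(k, b) = 32 + 8*(-8) = 32 - 64 = -32)
√(T(-1921, L(10)) - 2667881) = √(-32 - 2667881) = √(-2667913) = I*√2667913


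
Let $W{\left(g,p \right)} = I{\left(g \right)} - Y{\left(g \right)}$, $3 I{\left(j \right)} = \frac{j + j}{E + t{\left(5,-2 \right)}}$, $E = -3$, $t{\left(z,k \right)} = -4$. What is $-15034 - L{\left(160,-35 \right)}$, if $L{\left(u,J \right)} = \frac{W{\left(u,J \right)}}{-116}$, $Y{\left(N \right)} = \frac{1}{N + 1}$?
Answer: $- \frac{842332315}{56028} \approx -15034.0$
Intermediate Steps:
$Y{\left(N \right)} = \frac{1}{1 + N}$
$I{\left(j \right)} = - \frac{2 j}{21}$ ($I{\left(j \right)} = \frac{\left(j + j\right) \frac{1}{-3 - 4}}{3} = \frac{2 j \frac{1}{-7}}{3} = \frac{2 j \left(- \frac{1}{7}\right)}{3} = \frac{\left(- \frac{2}{7}\right) j}{3} = - \frac{2 j}{21}$)
$W{\left(g,p \right)} = - \frac{1}{1 + g} - \frac{2 g}{21}$ ($W{\left(g,p \right)} = - \frac{2 g}{21} - \frac{1}{1 + g} = - \frac{1}{1 + g} - \frac{2 g}{21}$)
$L{\left(u,J \right)} = - \frac{-21 - 2 u \left(1 + u\right)}{2436 \left(1 + u\right)}$ ($L{\left(u,J \right)} = \frac{\frac{1}{21} \frac{1}{1 + u} \left(-21 - 2 u \left(1 + u\right)\right)}{-116} = \frac{-21 - 2 u \left(1 + u\right)}{21 \left(1 + u\right)} \left(- \frac{1}{116}\right) = - \frac{-21 - 2 u \left(1 + u\right)}{2436 \left(1 + u\right)}$)
$-15034 - L{\left(160,-35 \right)} = -15034 - \frac{21 + 2 \cdot 160 \left(1 + 160\right)}{2436 \left(1 + 160\right)} = -15034 - \frac{21 + 2 \cdot 160 \cdot 161}{2436 \cdot 161} = -15034 - \frac{1}{2436} \cdot \frac{1}{161} \left(21 + 51520\right) = -15034 - \frac{1}{2436} \cdot \frac{1}{161} \cdot 51541 = -15034 - \frac{7363}{56028} = - \frac{842332315}{56028}$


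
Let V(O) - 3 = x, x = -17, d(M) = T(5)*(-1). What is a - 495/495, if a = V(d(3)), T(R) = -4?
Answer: -15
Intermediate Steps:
d(M) = 4 (d(M) = -4*(-1) = 4)
V(O) = -14 (V(O) = 3 - 17 = -14)
a = -14
a - 495/495 = -14 - 495/495 = -14 - 1*1 = -14 - 1 = -15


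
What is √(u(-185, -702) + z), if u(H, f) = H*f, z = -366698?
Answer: 2*I*√59207 ≈ 486.65*I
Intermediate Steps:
√(u(-185, -702) + z) = √(-185*(-702) - 366698) = √(129870 - 366698) = √(-236828) = 2*I*√59207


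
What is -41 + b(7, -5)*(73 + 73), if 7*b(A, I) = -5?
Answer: -1017/7 ≈ -145.29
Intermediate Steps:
b(A, I) = -5/7 (b(A, I) = (1/7)*(-5) = -5/7)
-41 + b(7, -5)*(73 + 73) = -41 - 5*(73 + 73)/7 = -41 - 5/7*146 = -41 - 730/7 = -1017/7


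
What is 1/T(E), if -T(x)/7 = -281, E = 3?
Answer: 1/1967 ≈ 0.00050839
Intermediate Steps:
T(x) = 1967 (T(x) = -7*(-281) = 1967)
1/T(E) = 1/1967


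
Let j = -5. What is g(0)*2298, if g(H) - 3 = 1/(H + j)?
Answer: 32172/5 ≈ 6434.4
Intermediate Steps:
g(H) = 3 + 1/(-5 + H) (g(H) = 3 + 1/(H - 5) = 3 + 1/(-5 + H))
g(0)*2298 = ((-14 + 3*0)/(-5 + 0))*2298 = ((-14 + 0)/(-5))*2298 = -1/5*(-14)*2298 = (14/5)*2298 = 32172/5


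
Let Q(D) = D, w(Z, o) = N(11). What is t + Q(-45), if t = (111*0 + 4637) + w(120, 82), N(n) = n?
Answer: 4603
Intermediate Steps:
w(Z, o) = 11
t = 4648 (t = (111*0 + 4637) + 11 = (0 + 4637) + 11 = 4637 + 11 = 4648)
t + Q(-45) = 4648 - 45 = 4603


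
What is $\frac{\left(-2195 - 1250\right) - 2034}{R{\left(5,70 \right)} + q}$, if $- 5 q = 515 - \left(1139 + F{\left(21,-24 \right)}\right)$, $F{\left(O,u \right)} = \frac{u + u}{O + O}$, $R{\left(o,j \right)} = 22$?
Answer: $- \frac{38353}{1026} \approx -37.381$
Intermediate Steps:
$F{\left(O,u \right)} = \frac{u}{O}$ ($F{\left(O,u \right)} = \frac{2 u}{2 O} = 2 u \frac{1}{2 O} = \frac{u}{O}$)
$q = \frac{872}{7}$ ($q = - \frac{515 - \left(1139 - \frac{24}{21}\right)}{5} = - \frac{515 - \left(1139 - \frac{8}{7}\right)}{5} = - \frac{515 - \frac{7965}{7}}{5} = \left(- \frac{1}{5}\right) \left(- \frac{4360}{7}\right) = \frac{872}{7} \approx 124.57$)
$\frac{\left(-2195 - 1250\right) - 2034}{R{\left(5,70 \right)} + q} = \frac{\left(-2195 - 1250\right) - 2034}{22 + \frac{872}{7}} = \frac{-3445 - 2034}{\frac{1026}{7}} = \left(-5479\right) \frac{7}{1026} = - \frac{38353}{1026}$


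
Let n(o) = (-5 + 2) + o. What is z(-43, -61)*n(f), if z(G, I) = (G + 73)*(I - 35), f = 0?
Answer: 8640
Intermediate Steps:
z(G, I) = (-35 + I)*(73 + G) (z(G, I) = (73 + G)*(-35 + I) = (-35 + I)*(73 + G))
n(o) = -3 + o
z(-43, -61)*n(f) = (-2555 - 35*(-43) + 73*(-61) - 43*(-61))*(-3 + 0) = (-2555 + 1505 - 4453 + 2623)*(-3) = -2880*(-3) = 8640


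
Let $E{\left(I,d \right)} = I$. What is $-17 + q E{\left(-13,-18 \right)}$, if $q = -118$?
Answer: $1517$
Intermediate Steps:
$-17 + q E{\left(-13,-18 \right)} = -17 - -1534 = -17 + 1534 = 1517$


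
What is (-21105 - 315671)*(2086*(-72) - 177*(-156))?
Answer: 41282002080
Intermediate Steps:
(-21105 - 315671)*(2086*(-72) - 177*(-156)) = -336776*(-150192 + 27612) = -336776*(-122580) = 41282002080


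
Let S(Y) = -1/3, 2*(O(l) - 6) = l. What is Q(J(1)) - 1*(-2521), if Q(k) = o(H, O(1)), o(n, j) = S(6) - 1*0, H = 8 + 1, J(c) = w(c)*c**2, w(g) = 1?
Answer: 7562/3 ≈ 2520.7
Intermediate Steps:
O(l) = 6 + l/2
S(Y) = -1/3 (S(Y) = -1*1/3 = -1/3)
J(c) = c**2 (J(c) = 1*c**2 = c**2)
H = 9
o(n, j) = -1/3 (o(n, j) = -1/3 - 1*0 = -1/3 + 0 = -1/3)
Q(k) = -1/3
Q(J(1)) - 1*(-2521) = -1/3 - 1*(-2521) = -1/3 + 2521 = 7562/3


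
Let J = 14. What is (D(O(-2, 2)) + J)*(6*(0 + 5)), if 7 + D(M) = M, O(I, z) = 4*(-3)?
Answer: -150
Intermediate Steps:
O(I, z) = -12
D(M) = -7 + M
(D(O(-2, 2)) + J)*(6*(0 + 5)) = ((-7 - 12) + 14)*(6*(0 + 5)) = (-19 + 14)*(6*5) = -5*30 = -150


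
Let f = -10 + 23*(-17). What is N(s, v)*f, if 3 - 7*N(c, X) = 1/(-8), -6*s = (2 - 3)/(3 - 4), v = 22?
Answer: -10025/56 ≈ -179.02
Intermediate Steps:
s = -⅙ (s = -(2 - 3)/(6*(3 - 4)) = -(-1)/(6*(-1)) = -(-1)*(-1)/6 = -⅙*1 = -⅙ ≈ -0.16667)
N(c, X) = 25/56 (N(c, X) = 3/7 - ⅐/(-8) = 3/7 - ⅐*(-⅛) = 3/7 + 1/56 = 25/56)
f = -401 (f = -10 - 391 = -401)
N(s, v)*f = (25/56)*(-401) = -10025/56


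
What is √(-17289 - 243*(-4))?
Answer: 21*I*√37 ≈ 127.74*I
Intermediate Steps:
√(-17289 - 243*(-4)) = √(-17289 + 972) = √(-16317) = 21*I*√37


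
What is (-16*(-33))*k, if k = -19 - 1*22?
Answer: -21648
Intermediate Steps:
k = -41 (k = -19 - 22 = -41)
(-16*(-33))*k = -16*(-33)*(-41) = 528*(-41) = -21648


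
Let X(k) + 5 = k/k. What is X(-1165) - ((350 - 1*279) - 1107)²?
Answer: -1073300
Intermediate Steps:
X(k) = -4 (X(k) = -5 + k/k = -5 + 1 = -4)
X(-1165) - ((350 - 1*279) - 1107)² = -4 - ((350 - 1*279) - 1107)² = -4 - ((350 - 279) - 1107)² = -4 - (71 - 1107)² = -4 - 1*(-1036)² = -4 - 1*1073296 = -4 - 1073296 = -1073300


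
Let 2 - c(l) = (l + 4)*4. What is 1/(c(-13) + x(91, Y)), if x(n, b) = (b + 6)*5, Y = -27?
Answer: -1/67 ≈ -0.014925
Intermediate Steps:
c(l) = -14 - 4*l (c(l) = 2 - (l + 4)*4 = 2 - (4 + l)*4 = 2 - (16 + 4*l) = 2 + (-16 - 4*l) = -14 - 4*l)
x(n, b) = 30 + 5*b (x(n, b) = (6 + b)*5 = 30 + 5*b)
1/(c(-13) + x(91, Y)) = 1/((-14 - 4*(-13)) + (30 + 5*(-27))) = 1/((-14 + 52) + (30 - 135)) = 1/(38 - 105) = 1/(-67) = -1/67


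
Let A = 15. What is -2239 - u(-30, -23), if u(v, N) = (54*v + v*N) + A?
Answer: -1324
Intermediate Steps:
u(v, N) = 15 + 54*v + N*v (u(v, N) = (54*v + v*N) + 15 = (54*v + N*v) + 15 = 15 + 54*v + N*v)
-2239 - u(-30, -23) = -2239 - (15 + 54*(-30) - 23*(-30)) = -2239 - (15 - 1620 + 690) = -2239 - 1*(-915) = -2239 + 915 = -1324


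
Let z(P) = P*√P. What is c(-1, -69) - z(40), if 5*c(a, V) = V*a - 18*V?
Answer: 1311/5 - 80*√10 ≈ 9.2178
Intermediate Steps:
c(a, V) = -18*V/5 + V*a/5 (c(a, V) = (V*a - 18*V)/5 = (-18*V + V*a)/5 = -18*V/5 + V*a/5)
z(P) = P^(3/2)
c(-1, -69) - z(40) = (⅕)*(-69)*(-18 - 1) - 40^(3/2) = (⅕)*(-69)*(-19) - 80*√10 = 1311/5 - 80*√10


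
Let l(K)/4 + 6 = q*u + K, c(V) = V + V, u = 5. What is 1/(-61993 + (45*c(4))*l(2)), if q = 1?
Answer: -1/60553 ≈ -1.6514e-5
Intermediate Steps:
c(V) = 2*V
l(K) = -4 + 4*K (l(K) = -24 + 4*(1*5 + K) = -24 + 4*(5 + K) = -24 + (20 + 4*K) = -4 + 4*K)
1/(-61993 + (45*c(4))*l(2)) = 1/(-61993 + (45*(2*4))*(-4 + 4*2)) = 1/(-61993 + (45*8)*(-4 + 8)) = 1/(-61993 + 360*4) = 1/(-61993 + 1440) = 1/(-60553) = -1/60553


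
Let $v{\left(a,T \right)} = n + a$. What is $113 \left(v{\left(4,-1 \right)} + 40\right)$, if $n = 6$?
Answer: $5650$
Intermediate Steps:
$v{\left(a,T \right)} = 6 + a$
$113 \left(v{\left(4,-1 \right)} + 40\right) = 113 \left(\left(6 + 4\right) + 40\right) = 113 \left(10 + 40\right) = 113 \cdot 50 = 5650$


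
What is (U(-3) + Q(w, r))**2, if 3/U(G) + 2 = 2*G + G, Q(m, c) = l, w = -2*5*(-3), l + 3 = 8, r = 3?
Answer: 2704/121 ≈ 22.347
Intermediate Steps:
l = 5 (l = -3 + 8 = 5)
w = 30 (w = -10*(-3) = 30)
Q(m, c) = 5
U(G) = 3/(-2 + 3*G) (U(G) = 3/(-2 + (2*G + G)) = 3/(-2 + 3*G))
(U(-3) + Q(w, r))**2 = (3/(-2 + 3*(-3)) + 5)**2 = (3/(-2 - 9) + 5)**2 = (3/(-11) + 5)**2 = (3*(-1/11) + 5)**2 = (-3/11 + 5)**2 = (52/11)**2 = 2704/121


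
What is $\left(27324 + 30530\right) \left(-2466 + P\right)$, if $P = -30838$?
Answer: $-1926769616$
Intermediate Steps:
$\left(27324 + 30530\right) \left(-2466 + P\right) = \left(27324 + 30530\right) \left(-2466 - 30838\right) = 57854 \left(-33304\right) = -1926769616$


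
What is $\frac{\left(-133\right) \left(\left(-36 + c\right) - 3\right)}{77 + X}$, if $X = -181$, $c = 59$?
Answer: $\frac{665}{26} \approx 25.577$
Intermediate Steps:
$\frac{\left(-133\right) \left(\left(-36 + c\right) - 3\right)}{77 + X} = \frac{\left(-133\right) \left(\left(-36 + 59\right) - 3\right)}{77 - 181} = \frac{\left(-133\right) \left(23 - 3\right)}{-104} = \left(-133\right) 20 \left(- \frac{1}{104}\right) = \left(-2660\right) \left(- \frac{1}{104}\right) = \frac{665}{26}$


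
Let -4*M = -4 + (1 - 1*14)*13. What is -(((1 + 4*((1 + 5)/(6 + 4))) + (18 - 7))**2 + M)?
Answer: -25061/100 ≈ -250.61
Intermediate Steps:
M = 173/4 (M = -(-4 + (1 - 1*14)*13)/4 = -(-4 + (1 - 14)*13)/4 = -(-4 - 13*13)/4 = -(-4 - 169)/4 = -1/4*(-173) = 173/4 ≈ 43.250)
-(((1 + 4*((1 + 5)/(6 + 4))) + (18 - 7))**2 + M) = -(((1 + 4*((1 + 5)/(6 + 4))) + (18 - 7))**2 + 173/4) = -(((1 + 4*(6/10)) + 11)**2 + 173/4) = -(((1 + 4*(6*(1/10))) + 11)**2 + 173/4) = -(((1 + 4*(3/5)) + 11)**2 + 173/4) = -(((1 + 12/5) + 11)**2 + 173/4) = -((17/5 + 11)**2 + 173/4) = -((72/5)**2 + 173/4) = -(5184/25 + 173/4) = -1*25061/100 = -25061/100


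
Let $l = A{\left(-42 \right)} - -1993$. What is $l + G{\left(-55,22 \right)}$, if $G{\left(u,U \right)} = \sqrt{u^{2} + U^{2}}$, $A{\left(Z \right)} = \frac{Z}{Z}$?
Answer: $1994 + 11 \sqrt{29} \approx 2053.2$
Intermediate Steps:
$A{\left(Z \right)} = 1$
$l = 1994$ ($l = 1 - -1993 = 1 + 1993 = 1994$)
$G{\left(u,U \right)} = \sqrt{U^{2} + u^{2}}$
$l + G{\left(-55,22 \right)} = 1994 + \sqrt{22^{2} + \left(-55\right)^{2}} = 1994 + \sqrt{484 + 3025} = 1994 + \sqrt{3509} = 1994 + 11 \sqrt{29}$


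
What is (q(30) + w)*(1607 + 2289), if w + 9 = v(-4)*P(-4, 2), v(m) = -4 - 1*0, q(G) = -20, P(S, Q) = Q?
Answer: -144152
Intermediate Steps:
v(m) = -4 (v(m) = -4 + 0 = -4)
w = -17 (w = -9 - 4*2 = -9 - 8 = -17)
(q(30) + w)*(1607 + 2289) = (-20 - 17)*(1607 + 2289) = -37*3896 = -144152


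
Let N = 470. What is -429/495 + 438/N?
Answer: 46/705 ≈ 0.065248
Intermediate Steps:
-429/495 + 438/N = -429/495 + 438/470 = -429*1/495 + 438*(1/470) = -13/15 + 219/235 = 46/705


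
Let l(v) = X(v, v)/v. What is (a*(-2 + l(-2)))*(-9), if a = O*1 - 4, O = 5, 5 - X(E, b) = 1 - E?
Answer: 27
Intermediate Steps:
X(E, b) = 4 + E (X(E, b) = 5 - (1 - E) = 5 + (-1 + E) = 4 + E)
l(v) = (4 + v)/v
a = 1 (a = 5*1 - 4 = 5 - 4 = 1)
(a*(-2 + l(-2)))*(-9) = (1*(-2 + (4 - 2)/(-2)))*(-9) = (1*(-2 - ½*2))*(-9) = (1*(-2 - 1))*(-9) = (1*(-3))*(-9) = -3*(-9) = 27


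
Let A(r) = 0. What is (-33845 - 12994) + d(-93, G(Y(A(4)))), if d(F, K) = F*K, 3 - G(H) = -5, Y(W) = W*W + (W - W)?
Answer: -47583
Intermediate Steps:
Y(W) = W**2 (Y(W) = W**2 + 0 = W**2)
G(H) = 8 (G(H) = 3 - 1*(-5) = 3 + 5 = 8)
(-33845 - 12994) + d(-93, G(Y(A(4)))) = (-33845 - 12994) - 93*8 = -46839 - 744 = -47583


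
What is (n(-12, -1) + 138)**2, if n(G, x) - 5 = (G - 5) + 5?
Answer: 17161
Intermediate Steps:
n(G, x) = 5 + G (n(G, x) = 5 + ((G - 5) + 5) = 5 + ((-5 + G) + 5) = 5 + G)
(n(-12, -1) + 138)**2 = ((5 - 12) + 138)**2 = (-7 + 138)**2 = 131**2 = 17161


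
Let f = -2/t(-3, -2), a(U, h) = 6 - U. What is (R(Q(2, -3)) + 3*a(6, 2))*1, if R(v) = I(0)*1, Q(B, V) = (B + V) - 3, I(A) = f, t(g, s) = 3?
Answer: -2/3 ≈ -0.66667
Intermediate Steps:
f = -2/3 ≈ -0.66667
I(A) = -2/3
Q(B, V) = -3 + B + V
R(v) = -2/3 (R(v) = -2/3*1 = -2/3)
(R(Q(2, -3)) + 3*a(6, 2))*1 = (-2/3 + 3*(6 - 1*6))*1 = (-2/3 + 3*(6 - 6))*1 = (-2/3 + 3*0)*1 = (-2/3 + 0)*1 = -2/3*1 = -2/3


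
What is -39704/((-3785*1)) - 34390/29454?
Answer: 519637733/55741695 ≈ 9.3223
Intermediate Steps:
-39704/((-3785*1)) - 34390/29454 = -39704/(-3785) - 34390*1/29454 = -39704*(-1/3785) - 17195/14727 = 39704/3785 - 17195/14727 = 519637733/55741695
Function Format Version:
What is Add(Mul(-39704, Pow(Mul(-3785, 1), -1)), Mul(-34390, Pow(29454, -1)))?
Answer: Rational(519637733, 55741695) ≈ 9.3223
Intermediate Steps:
Add(Mul(-39704, Pow(Mul(-3785, 1), -1)), Mul(-34390, Pow(29454, -1))) = Add(Mul(-39704, Pow(-3785, -1)), Mul(-34390, Rational(1, 29454))) = Add(Mul(-39704, Rational(-1, 3785)), Rational(-17195, 14727)) = Add(Rational(39704, 3785), Rational(-17195, 14727)) = Rational(519637733, 55741695)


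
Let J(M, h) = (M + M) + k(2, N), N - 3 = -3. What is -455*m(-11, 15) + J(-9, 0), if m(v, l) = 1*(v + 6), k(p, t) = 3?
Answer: 2260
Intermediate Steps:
N = 0 (N = 3 - 3 = 0)
J(M, h) = 3 + 2*M (J(M, h) = (M + M) + 3 = 2*M + 3 = 3 + 2*M)
m(v, l) = 6 + v (m(v, l) = 1*(6 + v) = 6 + v)
-455*m(-11, 15) + J(-9, 0) = -455*(6 - 11) + (3 + 2*(-9)) = -455*(-5) + (3 - 18) = 2275 - 15 = 2260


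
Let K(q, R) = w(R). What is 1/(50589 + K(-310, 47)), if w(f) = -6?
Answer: 1/50583 ≈ 1.9769e-5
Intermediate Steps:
K(q, R) = -6
1/(50589 + K(-310, 47)) = 1/(50589 - 6) = 1/50583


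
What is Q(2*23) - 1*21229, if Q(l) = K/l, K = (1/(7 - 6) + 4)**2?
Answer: -976509/46 ≈ -21228.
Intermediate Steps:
K = 25 (K = (1/1 + 4)**2 = (1 + 4)**2 = 5**2 = 25)
Q(l) = 25/l
Q(2*23) - 1*21229 = 25/((2*23)) - 1*21229 = 25/46 - 21229 = -976509/46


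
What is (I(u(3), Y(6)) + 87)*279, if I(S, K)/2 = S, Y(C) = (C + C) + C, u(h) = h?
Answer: 25947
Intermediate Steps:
Y(C) = 3*C (Y(C) = 2*C + C = 3*C)
I(S, K) = 2*S
(I(u(3), Y(6)) + 87)*279 = (2*3 + 87)*279 = (6 + 87)*279 = 93*279 = 25947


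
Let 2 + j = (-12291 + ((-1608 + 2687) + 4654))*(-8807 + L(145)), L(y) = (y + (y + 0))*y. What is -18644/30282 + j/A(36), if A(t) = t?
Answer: -275071112219/45423 ≈ -6.0558e+6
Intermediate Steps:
L(y) = 2*y**2 (L(y) = (y + y)*y = (2*y)*y = 2*y**2)
j = -218007596 (j = -2 + (-12291 + ((-1608 + 2687) + 4654))*(-8807 + 2*145**2) = -2 + (-12291 + (1079 + 4654))*(-8807 + 2*21025) = -2 + (-12291 + 5733)*(-8807 + 42050) = -2 - 6558*33243 = -2 - 218007594 = -218007596)
-18644/30282 + j/A(36) = -18644/30282 - 218007596/36 = -18644*1/30282 - 218007596*1/36 = -9322/15141 - 54501899/9 = -275071112219/45423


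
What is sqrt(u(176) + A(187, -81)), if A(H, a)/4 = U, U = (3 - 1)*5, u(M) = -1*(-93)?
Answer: sqrt(133) ≈ 11.533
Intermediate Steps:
u(M) = 93
U = 10 (U = 2*5 = 10)
A(H, a) = 40 (A(H, a) = 4*10 = 40)
sqrt(u(176) + A(187, -81)) = sqrt(93 + 40) = sqrt(133)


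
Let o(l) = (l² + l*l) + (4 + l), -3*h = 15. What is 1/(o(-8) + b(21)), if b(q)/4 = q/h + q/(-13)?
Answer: 65/6548 ≈ 0.0099267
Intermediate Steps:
h = -5 (h = -⅓*15 = -5)
o(l) = 4 + l + 2*l² (o(l) = (l² + l²) + (4 + l) = 2*l² + (4 + l) = 4 + l + 2*l²)
b(q) = -72*q/65 (b(q) = 4*(q/(-5) + q/(-13)) = 4*(q*(-⅕) + q*(-1/13)) = 4*(-q/5 - q/13) = 4*(-18*q/65) = -72*q/65)
1/(o(-8) + b(21)) = 1/((4 - 8 + 2*(-8)²) - 72/65*21) = 1/((4 - 8 + 2*64) - 1512/65) = 1/((4 - 8 + 128) - 1512/65) = 1/(124 - 1512/65) = 1/(6548/65) = 65/6548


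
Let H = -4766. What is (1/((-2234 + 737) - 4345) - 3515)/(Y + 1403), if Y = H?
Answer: 6844877/6548882 ≈ 1.0452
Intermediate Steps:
Y = -4766
(1/((-2234 + 737) - 4345) - 3515)/(Y + 1403) = (1/((-2234 + 737) - 4345) - 3515)/(-4766 + 1403) = (1/(-1497 - 4345) - 3515)/(-3363) = (1/(-5842) - 3515)*(-1/3363) = (-1/5842 - 3515)*(-1/3363) = -20534631/5842*(-1/3363) = 6844877/6548882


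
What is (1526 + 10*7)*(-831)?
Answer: -1326276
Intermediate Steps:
(1526 + 10*7)*(-831) = (1526 + 70)*(-831) = 1596*(-831) = -1326276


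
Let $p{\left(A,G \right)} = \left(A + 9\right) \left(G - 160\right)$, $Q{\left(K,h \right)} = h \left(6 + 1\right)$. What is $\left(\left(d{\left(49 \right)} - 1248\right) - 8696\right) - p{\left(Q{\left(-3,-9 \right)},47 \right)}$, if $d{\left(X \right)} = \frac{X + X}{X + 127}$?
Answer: $- \frac{1411999}{88} \approx -16045.0$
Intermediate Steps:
$d{\left(X \right)} = \frac{2 X}{127 + X}$
$Q{\left(K,h \right)} = 7 h$ ($Q{\left(K,h \right)} = h 7 = 7 h$)
$p{\left(A,G \right)} = \left(-160 + G\right) \left(9 + A\right)$ ($p{\left(A,G \right)} = \left(9 + A\right) \left(-160 + G\right) = \left(-160 + G\right) \left(9 + A\right)$)
$\left(\left(d{\left(49 \right)} - 1248\right) - 8696\right) - p{\left(Q{\left(-3,-9 \right)},47 \right)} = \left(\left(2 \cdot 49 \frac{1}{127 + 49} - 1248\right) - 8696\right) - \left(-1440 - 160 \cdot 7 \left(-9\right) + 9 \cdot 47 + 7 \left(-9\right) 47\right) = \left(\left(2 \cdot 49 \cdot \frac{1}{176} - 1248\right) - 8696\right) - \left(-1440 - -10080 + 423 - 2961\right) = \left(\left(2 \cdot 49 \cdot \frac{1}{176} - 1248\right) - 8696\right) - \left(-1440 + 10080 + 423 - 2961\right) = \left(\left(\frac{49}{88} - 1248\right) - 8696\right) - 6102 = \left(- \frac{109775}{88} - 8696\right) - 6102 = - \frac{875023}{88} - 6102 = - \frac{1411999}{88}$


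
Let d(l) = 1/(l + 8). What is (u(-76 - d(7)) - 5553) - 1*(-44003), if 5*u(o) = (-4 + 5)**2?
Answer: 192251/5 ≈ 38450.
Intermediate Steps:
d(l) = 1/(8 + l)
u(o) = 1/5 (u(o) = (-4 + 5)**2/5 = (1/5)*1**2 = (1/5)*1 = 1/5)
(u(-76 - d(7)) - 5553) - 1*(-44003) = (1/5 - 5553) - 1*(-44003) = -27764/5 + 44003 = 192251/5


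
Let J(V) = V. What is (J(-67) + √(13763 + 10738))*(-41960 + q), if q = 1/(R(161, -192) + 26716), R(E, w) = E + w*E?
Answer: 11343676267/4035 - 169308601*√24501/4035 ≈ -3.7566e+6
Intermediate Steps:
R(E, w) = E + E*w
q = -1/4035 (q = 1/(161*(1 - 192) + 26716) = 1/(161*(-191) + 26716) = 1/(-30751 + 26716) = 1/(-4035) = -1/4035 ≈ -0.00024783)
(J(-67) + √(13763 + 10738))*(-41960 + q) = (-67 + √(13763 + 10738))*(-41960 - 1/4035) = (-67 + √24501)*(-169308601/4035) = 11343676267/4035 - 169308601*√24501/4035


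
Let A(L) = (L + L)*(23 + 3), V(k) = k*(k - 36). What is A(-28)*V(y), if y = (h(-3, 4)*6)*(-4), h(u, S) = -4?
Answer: -8386560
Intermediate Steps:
y = 96 (y = -4*6*(-4) = -24*(-4) = 96)
V(k) = k*(-36 + k)
A(L) = 52*L (A(L) = (2*L)*26 = 52*L)
A(-28)*V(y) = (52*(-28))*(96*(-36 + 96)) = -139776*60 = -1456*5760 = -8386560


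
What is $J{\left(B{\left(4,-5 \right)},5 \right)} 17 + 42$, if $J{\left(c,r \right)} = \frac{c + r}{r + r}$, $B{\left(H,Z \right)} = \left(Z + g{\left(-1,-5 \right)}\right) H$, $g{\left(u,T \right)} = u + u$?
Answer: $\frac{29}{10} \approx 2.9$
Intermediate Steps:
$g{\left(u,T \right)} = 2 u$
$B{\left(H,Z \right)} = H \left(-2 + Z\right)$ ($B{\left(H,Z \right)} = \left(Z + 2 \left(-1\right)\right) H = \left(Z - 2\right) H = \left(-2 + Z\right) H = H \left(-2 + Z\right)$)
$J{\left(c,r \right)} = \frac{c + r}{2 r}$
$J{\left(B{\left(4,-5 \right)},5 \right)} 17 + 42 = \frac{4 \left(-2 - 5\right) + 5}{2 \cdot 5} \cdot 17 + 42 = \frac{1}{2} \cdot \frac{1}{5} \left(4 \left(-7\right) + 5\right) 17 + 42 = \frac{1}{2} \cdot \frac{1}{5} \left(-28 + 5\right) 17 + 42 = \frac{1}{2} \cdot \frac{1}{5} \left(-23\right) 17 + 42 = \left(- \frac{23}{10}\right) 17 + 42 = - \frac{391}{10} + 42 = \frac{29}{10}$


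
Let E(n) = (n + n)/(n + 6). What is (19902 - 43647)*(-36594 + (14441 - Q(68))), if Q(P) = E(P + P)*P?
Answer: 37567225695/71 ≈ 5.2912e+8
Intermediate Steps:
E(n) = 2*n/(6 + n) (E(n) = (2*n)/(6 + n) = 2*n/(6 + n))
Q(P) = 4*P²/(6 + 2*P) (Q(P) = (2*(P + P)/(6 + (P + P)))*P = (2*(2*P)/(6 + 2*P))*P = (4*P/(6 + 2*P))*P = 4*P²/(6 + 2*P))
(19902 - 43647)*(-36594 + (14441 - Q(68))) = (19902 - 43647)*(-36594 + (14441 - 2*68²/(3 + 68))) = -23745*(-36594 + (14441 - 2*4624/71)) = -23745*(-36594 + (14441 - 1*9248/71)) = -23745*(-36594 + (14441 - 9248/71)) = -23745*(-36594 + 1016063/71) = -23745*(-1582111/71) = 37567225695/71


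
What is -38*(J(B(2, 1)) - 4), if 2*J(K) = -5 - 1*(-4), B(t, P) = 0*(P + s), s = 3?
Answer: 171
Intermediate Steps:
B(t, P) = 0 (B(t, P) = 0*(P + 3) = 0*(3 + P) = 0)
J(K) = -½ (J(K) = (-5 - 1*(-4))/2 = (-5 + 4)/2 = (½)*(-1) = -½)
-38*(J(B(2, 1)) - 4) = -38*(-½ - 4) = -38*(-9/2) = 171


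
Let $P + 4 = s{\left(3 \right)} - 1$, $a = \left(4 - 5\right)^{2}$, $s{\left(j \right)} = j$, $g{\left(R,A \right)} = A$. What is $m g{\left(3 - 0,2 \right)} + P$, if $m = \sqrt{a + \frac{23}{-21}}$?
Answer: $-2 + \frac{2 i \sqrt{42}}{21} \approx -2.0 + 0.61721 i$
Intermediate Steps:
$a = 1$ ($a = \left(-1\right)^{2} = 1$)
$m = \frac{i \sqrt{42}}{21}$ ($m = \sqrt{1 + \frac{23}{-21}} = \sqrt{1 + 23 \left(- \frac{1}{21}\right)} = \sqrt{1 - \frac{23}{21}} = \sqrt{- \frac{2}{21}} = \frac{i \sqrt{42}}{21} \approx 0.30861 i$)
$P = -2$ ($P = -4 + \left(3 - 1\right) = -4 + 2 = -2$)
$m g{\left(3 - 0,2 \right)} + P = \frac{i \sqrt{42}}{21} \cdot 2 - 2 = \frac{2 i \sqrt{42}}{21} - 2 = -2 + \frac{2 i \sqrt{42}}{21}$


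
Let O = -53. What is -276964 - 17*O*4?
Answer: -273360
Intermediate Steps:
-276964 - 17*O*4 = -276964 - 17*(-53)*4 = -276964 + 901*4 = -276964 + 3604 = -273360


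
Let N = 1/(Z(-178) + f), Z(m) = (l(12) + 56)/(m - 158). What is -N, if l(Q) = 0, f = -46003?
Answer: 6/276019 ≈ 2.1738e-5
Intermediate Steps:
Z(m) = 56/(-158 + m) (Z(m) = (0 + 56)/(m - 158) = 56/(-158 + m))
N = -6/276019 (N = 1/(56/(-158 - 178) - 46003) = 1/(56/(-336) - 46003) = 1/(56*(-1/336) - 46003) = 1/(-⅙ - 46003) = 1/(-276019/6) = -6/276019 ≈ -2.1738e-5)
-N = -1*(-6/276019) = 6/276019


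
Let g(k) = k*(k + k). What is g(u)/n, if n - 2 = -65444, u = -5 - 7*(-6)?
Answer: -1369/32721 ≈ -0.041839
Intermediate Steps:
u = 37 (u = -5 + 42 = 37)
n = -65442 (n = 2 - 65444 = -65442)
g(k) = 2*k² (g(k) = k*(2*k) = 2*k²)
g(u)/n = (2*37²)/(-65442) = (2*1369)*(-1/65442) = 2738*(-1/65442) = -1369/32721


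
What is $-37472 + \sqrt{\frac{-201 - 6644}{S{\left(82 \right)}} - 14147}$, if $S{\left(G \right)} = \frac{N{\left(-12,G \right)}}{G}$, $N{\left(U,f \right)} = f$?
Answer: $-37472 + 16 i \sqrt{82} \approx -37472.0 + 144.89 i$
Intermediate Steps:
$S{\left(G \right)} = 1$ ($S{\left(G \right)} = \frac{G}{G} = 1$)
$-37472 + \sqrt{\frac{-201 - 6644}{S{\left(82 \right)}} - 14147} = -37472 + \sqrt{\frac{-201 - 6644}{1} - 14147} = -37472 + \sqrt{\left(-6845\right) 1 - 14147} = -37472 + \sqrt{-6845 - 14147} = -37472 + \sqrt{-20992} = -37472 + 16 i \sqrt{82}$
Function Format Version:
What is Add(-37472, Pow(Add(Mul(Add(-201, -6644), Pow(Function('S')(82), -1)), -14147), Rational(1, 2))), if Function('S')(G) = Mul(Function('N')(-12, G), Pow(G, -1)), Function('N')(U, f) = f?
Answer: Add(-37472, Mul(16, I, Pow(82, Rational(1, 2)))) ≈ Add(-37472., Mul(144.89, I))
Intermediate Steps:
Function('S')(G) = 1 (Function('S')(G) = Mul(G, Pow(G, -1)) = 1)
Add(-37472, Pow(Add(Mul(Add(-201, -6644), Pow(Function('S')(82), -1)), -14147), Rational(1, 2))) = Add(-37472, Pow(Add(Mul(Add(-201, -6644), Pow(1, -1)), -14147), Rational(1, 2))) = Add(-37472, Pow(Add(Mul(-6845, 1), -14147), Rational(1, 2))) = Add(-37472, Pow(Add(-6845, -14147), Rational(1, 2))) = Add(-37472, Pow(-20992, Rational(1, 2))) = Add(-37472, Mul(16, I, Pow(82, Rational(1, 2))))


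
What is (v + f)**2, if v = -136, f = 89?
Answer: 2209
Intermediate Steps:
(v + f)**2 = (-136 + 89)**2 = (-47)**2 = 2209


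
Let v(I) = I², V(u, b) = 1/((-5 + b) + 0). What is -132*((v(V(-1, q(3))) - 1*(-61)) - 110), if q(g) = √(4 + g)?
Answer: 174284/27 - 110*√7/27 ≈ 6444.2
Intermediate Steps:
V(u, b) = 1/(-5 + b)
-132*((v(V(-1, q(3))) - 1*(-61)) - 110) = -132*(((1/(-5 + √(4 + 3)))² - 1*(-61)) - 110) = -132*(((1/(-5 + √7))² + 61) - 110) = -132*(((-5 + √7)⁻² + 61) - 110) = -132*((61 + (-5 + √7)⁻²) - 110) = -132*(-49 + (-5 + √7)⁻²) = 6468 - 132/(-5 + √7)²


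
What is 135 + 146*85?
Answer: 12545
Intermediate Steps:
135 + 146*85 = 135 + 12410 = 12545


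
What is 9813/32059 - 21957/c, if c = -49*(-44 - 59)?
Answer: -654393252/161801773 ≈ -4.0444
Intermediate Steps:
c = 5047 (c = -49*(-103) = 5047)
9813/32059 - 21957/c = 9813/32059 - 21957/5047 = -654393252/161801773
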